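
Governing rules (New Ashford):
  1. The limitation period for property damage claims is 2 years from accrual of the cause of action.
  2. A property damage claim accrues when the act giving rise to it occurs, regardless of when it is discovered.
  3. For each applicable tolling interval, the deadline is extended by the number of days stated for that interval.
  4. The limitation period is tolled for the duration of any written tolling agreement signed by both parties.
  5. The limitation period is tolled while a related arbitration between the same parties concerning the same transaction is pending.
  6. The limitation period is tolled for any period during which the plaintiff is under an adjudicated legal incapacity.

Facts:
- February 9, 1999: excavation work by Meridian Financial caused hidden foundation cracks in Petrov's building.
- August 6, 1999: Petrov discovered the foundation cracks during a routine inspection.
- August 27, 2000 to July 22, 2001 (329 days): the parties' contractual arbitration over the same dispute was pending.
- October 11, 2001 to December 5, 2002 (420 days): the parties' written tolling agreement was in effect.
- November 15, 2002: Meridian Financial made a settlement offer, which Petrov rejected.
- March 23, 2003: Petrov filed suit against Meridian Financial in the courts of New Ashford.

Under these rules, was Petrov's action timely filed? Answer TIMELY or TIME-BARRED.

Because the rule ties accrual to occurrence, the claim accrued on February 9, 1999, not on the August 6, 1999 discovery date.
The untolled deadline — 2 years after February 9, 1999 — is February 9, 2001.
The period was tolled for 329 days by the pending related arbitration (August 27, 2000 to July 22, 2001), pushing the deadline to January 4, 2002.
The period was tolled for 420 days by the written tolling agreement (October 11, 2001 to December 5, 2002), pushing the deadline to February 28, 2003.
None of the other events listed affects the running of the period under the stated rules.
Filing on March 23, 2003 missed the February 28, 2003 deadline — the action is time-barred.

TIME-BARRED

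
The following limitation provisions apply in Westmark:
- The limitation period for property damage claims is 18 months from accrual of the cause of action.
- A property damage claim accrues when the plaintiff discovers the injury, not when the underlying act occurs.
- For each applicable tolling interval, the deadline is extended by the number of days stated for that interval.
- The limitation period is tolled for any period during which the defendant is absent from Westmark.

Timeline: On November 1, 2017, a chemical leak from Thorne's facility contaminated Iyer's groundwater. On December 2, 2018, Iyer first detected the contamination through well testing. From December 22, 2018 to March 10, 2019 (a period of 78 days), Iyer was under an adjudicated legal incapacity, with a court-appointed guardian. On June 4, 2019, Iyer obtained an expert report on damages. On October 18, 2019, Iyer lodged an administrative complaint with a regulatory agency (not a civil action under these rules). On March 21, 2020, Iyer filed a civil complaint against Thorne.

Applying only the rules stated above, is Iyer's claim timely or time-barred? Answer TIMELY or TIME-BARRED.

TIMELY

Under the discovery rule, the claim accrued on December 2, 2018, when Iyer discovered the injury — not on the November 1, 2017 date of the underlying act.
The untolled deadline — 18 months after December 2, 2018 — is June 2, 2020.
Although the plaintiff's incapacity ran from December 22, 2018 to March 10, 2019, the stated rules do not make that a tolling event, so it is disregarded.
None of the other events listed affects the running of the period under the stated rules.
Filing on March 21, 2020 beat the June 2, 2020 deadline — the action is timely.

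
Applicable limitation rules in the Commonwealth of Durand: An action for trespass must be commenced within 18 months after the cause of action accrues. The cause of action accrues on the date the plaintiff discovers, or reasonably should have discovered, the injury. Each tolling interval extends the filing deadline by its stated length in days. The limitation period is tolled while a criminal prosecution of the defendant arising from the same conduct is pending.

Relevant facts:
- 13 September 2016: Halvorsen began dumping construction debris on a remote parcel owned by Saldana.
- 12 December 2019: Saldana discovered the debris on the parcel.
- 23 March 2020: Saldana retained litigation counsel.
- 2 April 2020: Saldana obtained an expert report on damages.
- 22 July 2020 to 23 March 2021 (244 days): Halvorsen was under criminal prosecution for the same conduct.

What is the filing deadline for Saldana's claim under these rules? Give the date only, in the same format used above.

11 February 2022

The claim did not accrue until Saldana discovered the injury on 12 December 2019; the 13 September 2016 act date does not start the clock under the stated rule.
Adding the 18 months base period to 12 December 2019 gives a deadline of 12 June 2021, before any tolling.
Because the pending criminal prosecution ran from 22 July 2020 to 23 March 2021, the deadline is extended by 244 days to 11 February 2022.
Nothing else in the chronology tolls or restarts the period.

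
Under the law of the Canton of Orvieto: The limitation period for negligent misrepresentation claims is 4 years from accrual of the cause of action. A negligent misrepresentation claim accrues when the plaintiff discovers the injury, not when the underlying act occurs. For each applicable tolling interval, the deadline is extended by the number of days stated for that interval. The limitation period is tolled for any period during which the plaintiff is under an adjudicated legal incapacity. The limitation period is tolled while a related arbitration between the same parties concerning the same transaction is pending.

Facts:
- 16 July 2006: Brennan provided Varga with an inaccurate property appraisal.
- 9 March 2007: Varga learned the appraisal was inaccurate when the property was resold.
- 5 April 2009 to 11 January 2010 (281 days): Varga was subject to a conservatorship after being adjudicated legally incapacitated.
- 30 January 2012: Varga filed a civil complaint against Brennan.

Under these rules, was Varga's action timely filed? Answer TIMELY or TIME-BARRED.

TIME-BARRED

The claim did not accrue until Varga discovered the injury on 9 March 2007; the 16 July 2006 act date does not start the clock under the stated rule.
Adding the 4 years base period to 9 March 2007 gives a deadline of 9 March 2011, before any tolling.
Because the plaintiff's legal incapacity ran from 5 April 2009 to 11 January 2010, the deadline is extended by 281 days to 15 December 2011.
Filing on 30 January 2012 missed the 15 December 2011 deadline — the action is time-barred.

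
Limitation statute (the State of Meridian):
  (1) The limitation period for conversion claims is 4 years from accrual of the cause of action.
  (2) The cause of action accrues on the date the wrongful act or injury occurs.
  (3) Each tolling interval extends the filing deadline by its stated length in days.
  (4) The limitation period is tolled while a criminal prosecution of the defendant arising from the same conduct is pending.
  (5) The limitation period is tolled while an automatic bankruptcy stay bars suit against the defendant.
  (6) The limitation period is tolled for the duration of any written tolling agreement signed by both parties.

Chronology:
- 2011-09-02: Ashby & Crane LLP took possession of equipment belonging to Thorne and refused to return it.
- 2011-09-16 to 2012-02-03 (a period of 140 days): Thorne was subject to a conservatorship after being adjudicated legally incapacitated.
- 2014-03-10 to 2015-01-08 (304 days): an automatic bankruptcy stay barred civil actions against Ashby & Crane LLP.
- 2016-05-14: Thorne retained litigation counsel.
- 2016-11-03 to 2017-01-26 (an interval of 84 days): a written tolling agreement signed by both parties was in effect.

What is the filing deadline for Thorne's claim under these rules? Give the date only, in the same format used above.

The cause of action accrued on 2011-09-02, the date of the act.
The untolled deadline — 4 years after 2011-09-02 — is 2015-09-02.
The automatic bankruptcy stay from 2014-03-10 to 2015-01-08 tolled the period for 304 days, extending the deadline to 2016-07-02.
By the time the written tolling agreement began on 2016-11-03, the limitation period had already expired on 2016-07-02; that interval cannot revive it.
Although the plaintiff's incapacity ran from 2011-09-16 to 2012-02-03, the stated rules do not make that a tolling event, so it is disregarded.
Nothing else in the chronology tolls or restarts the period.

2016-07-02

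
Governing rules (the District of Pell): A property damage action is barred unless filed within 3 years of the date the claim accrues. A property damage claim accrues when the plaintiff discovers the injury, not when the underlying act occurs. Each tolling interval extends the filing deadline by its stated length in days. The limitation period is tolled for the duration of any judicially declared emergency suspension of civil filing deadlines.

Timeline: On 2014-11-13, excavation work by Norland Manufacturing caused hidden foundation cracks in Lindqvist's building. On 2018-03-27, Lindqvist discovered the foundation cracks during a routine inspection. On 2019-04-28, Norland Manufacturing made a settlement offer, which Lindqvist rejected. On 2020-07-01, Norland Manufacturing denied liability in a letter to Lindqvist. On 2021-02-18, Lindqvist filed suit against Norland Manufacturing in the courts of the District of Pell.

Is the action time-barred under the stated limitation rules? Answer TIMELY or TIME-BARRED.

TIMELY

Accrual is tied to discovery, so the period began on 2018-03-27 rather than on 2014-11-13 when the act occurred.
Adding the 3 years base period to 2018-03-27 gives a deadline of 2021-03-27, before any tolling.
The other events in the timeline have no effect on the limitation period under the stated rules.
The 2021-02-18 filing precedes the 2021-03-27 deadline; the claim is timely.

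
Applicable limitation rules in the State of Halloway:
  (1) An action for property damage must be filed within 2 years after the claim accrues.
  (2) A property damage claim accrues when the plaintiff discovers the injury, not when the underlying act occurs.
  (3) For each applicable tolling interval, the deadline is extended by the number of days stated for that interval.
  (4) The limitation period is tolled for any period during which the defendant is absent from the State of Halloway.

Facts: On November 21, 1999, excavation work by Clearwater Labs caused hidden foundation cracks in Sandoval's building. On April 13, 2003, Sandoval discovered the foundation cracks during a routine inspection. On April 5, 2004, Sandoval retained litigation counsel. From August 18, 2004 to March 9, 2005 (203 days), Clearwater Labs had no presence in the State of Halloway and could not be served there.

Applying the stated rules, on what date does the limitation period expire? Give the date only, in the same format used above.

November 2, 2005

Accrual is tied to discovery, so the period began on April 13, 2003 rather than on November 21, 1999 when the act occurred.
The untolled deadline — 2 years after April 13, 2003 — is April 13, 2005.
The period was tolled for 203 days by the defendant's absence from the jurisdiction (August 18, 2004 to March 9, 2005), pushing the deadline to November 2, 2005.
None of the other events listed affects the running of the period under the stated rules.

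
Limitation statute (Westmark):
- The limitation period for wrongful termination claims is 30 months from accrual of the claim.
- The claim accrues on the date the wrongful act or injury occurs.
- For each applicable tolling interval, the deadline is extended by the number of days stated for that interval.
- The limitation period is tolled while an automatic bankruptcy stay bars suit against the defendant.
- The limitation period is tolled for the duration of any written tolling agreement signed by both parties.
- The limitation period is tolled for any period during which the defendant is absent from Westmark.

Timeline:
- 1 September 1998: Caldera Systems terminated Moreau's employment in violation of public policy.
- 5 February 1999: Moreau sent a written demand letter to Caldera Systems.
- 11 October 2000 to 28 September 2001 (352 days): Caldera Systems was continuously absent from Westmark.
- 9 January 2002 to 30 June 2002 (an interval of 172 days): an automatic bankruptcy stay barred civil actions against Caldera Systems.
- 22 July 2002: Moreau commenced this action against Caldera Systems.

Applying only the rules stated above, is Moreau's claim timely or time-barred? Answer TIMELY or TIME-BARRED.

The claim accrued on 1 September 1998, when the wrongful act occurred.
Adding the 30 months base period to 1 September 1998 gives a deadline of 1 March 2001, before any tolling.
The period was tolled for 352 days by the defendant's absence from the jurisdiction (11 October 2000 to 28 September 2001), pushing the deadline to 16 February 2002.
The automatic bankruptcy stay from 9 January 2002 to 30 June 2002 tolled the period for 172 days, extending the deadline to 7 August 2002.
The other events in the timeline have no effect on the limitation period under the stated rules.
The 22 July 2002 filing precedes the 7 August 2002 deadline; the claim is timely.

TIMELY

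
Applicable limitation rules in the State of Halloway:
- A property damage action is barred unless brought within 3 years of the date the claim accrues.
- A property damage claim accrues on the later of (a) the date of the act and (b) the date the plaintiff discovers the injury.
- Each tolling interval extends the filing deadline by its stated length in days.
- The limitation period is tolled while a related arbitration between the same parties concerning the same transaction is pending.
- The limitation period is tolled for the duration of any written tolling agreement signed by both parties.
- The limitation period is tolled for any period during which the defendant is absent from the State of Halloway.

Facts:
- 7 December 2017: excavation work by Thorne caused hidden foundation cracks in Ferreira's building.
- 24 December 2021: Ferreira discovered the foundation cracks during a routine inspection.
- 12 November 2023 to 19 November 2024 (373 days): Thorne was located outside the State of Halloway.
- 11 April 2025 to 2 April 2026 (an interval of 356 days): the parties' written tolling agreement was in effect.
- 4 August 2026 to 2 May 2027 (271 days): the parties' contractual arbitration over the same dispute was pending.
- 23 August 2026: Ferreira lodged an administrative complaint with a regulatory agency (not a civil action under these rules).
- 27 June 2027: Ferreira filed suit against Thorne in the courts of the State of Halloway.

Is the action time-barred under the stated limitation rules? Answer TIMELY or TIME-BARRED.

TIMELY

Taking the later of the act (7 December 2017) and discovery (24 December 2021), the claim accrued on 24 December 2021.
Adding the 3 years base period to 24 December 2021 gives a deadline of 24 December 2024, before any tolling.
The defendant's absence from the jurisdiction from 12 November 2023 to 19 November 2024 tolled the period for 373 days, extending the deadline to 1 January 2026.
The period was tolled for 356 days by the written tolling agreement (11 April 2025 to 2 April 2026), pushing the deadline to 23 December 2026.
The period was tolled for 271 days by the pending related arbitration (4 August 2026 to 2 May 2027), pushing the deadline to 20 September 2027.
None of the other events listed affects the running of the period under the stated rules.
The 27 June 2027 filing precedes the 20 September 2027 deadline; the claim is timely.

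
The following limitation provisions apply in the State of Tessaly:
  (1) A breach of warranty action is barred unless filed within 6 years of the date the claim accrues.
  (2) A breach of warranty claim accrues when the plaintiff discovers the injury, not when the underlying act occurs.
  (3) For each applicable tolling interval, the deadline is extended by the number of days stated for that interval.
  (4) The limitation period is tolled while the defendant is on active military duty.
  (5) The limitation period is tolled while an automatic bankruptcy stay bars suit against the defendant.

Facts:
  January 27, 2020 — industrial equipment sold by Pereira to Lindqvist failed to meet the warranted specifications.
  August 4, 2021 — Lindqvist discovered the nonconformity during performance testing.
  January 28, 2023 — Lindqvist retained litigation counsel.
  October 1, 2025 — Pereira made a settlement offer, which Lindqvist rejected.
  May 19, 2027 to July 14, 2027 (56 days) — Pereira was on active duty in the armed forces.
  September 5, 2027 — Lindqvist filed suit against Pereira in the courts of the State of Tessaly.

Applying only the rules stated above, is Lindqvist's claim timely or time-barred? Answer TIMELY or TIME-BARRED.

Under the discovery rule, the claim accrued on August 4, 2021, when Lindqvist discovered the injury — not on the January 27, 2020 date of the underlying act.
The untolled deadline — 6 years after August 4, 2021 — is August 4, 2027.
The defendant's active military service from May 19, 2027 to July 14, 2027 tolled the period for 56 days, extending the deadline to September 29, 2027.
Nothing else in the chronology tolls or restarts the period.
Lindqvist filed on September 5, 2027, before the September 29, 2027 deadline, so the action is timely.

TIMELY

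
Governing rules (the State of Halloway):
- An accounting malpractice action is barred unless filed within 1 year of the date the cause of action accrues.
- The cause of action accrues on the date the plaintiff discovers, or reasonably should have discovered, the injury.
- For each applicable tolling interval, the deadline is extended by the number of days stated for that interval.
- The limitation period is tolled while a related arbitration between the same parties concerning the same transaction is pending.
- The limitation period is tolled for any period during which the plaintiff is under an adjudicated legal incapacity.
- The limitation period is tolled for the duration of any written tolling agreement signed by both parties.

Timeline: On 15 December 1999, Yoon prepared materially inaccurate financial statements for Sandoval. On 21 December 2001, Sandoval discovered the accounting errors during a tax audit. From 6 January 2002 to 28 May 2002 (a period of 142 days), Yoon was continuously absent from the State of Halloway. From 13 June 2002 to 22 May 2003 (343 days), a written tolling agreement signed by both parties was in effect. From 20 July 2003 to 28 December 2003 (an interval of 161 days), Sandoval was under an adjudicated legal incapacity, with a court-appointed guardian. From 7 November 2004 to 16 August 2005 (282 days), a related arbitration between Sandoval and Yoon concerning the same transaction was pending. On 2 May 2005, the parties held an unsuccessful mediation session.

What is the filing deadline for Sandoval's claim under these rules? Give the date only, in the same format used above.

8 May 2004

The claim did not accrue until Sandoval discovered the injury on 21 December 2001; the 15 December 1999 act date does not start the clock under the stated rule.
1 year from 21 December 2001 is 21 December 2002.
The written tolling agreement from 13 June 2002 to 22 May 2003 tolled the period for 343 days, extending the deadline to 29 November 2003.
The plaintiff's legal incapacity from 20 July 2003 to 28 December 2003 tolled the period for 161 days, extending the deadline to 8 May 2004.
The pending related arbitration starting 7 November 2004 came too late — the period had run on 8 May 2004 — and so does not extend the deadline.
No stated provision tolls the period for the defendant's absence, so the interval from 6 January 2002 to 28 May 2002 has no effect on the deadline.
Nothing else in the chronology tolls or restarts the period.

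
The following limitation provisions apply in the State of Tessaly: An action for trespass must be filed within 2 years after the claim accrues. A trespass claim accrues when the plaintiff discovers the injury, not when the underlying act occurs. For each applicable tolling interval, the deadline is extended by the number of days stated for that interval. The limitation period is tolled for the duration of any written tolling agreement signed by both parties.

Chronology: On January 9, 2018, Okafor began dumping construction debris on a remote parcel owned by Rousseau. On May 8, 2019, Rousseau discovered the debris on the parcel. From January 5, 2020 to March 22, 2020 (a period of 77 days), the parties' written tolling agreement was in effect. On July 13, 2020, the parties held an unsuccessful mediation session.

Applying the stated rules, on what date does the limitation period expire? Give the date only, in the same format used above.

The claim did not accrue until Rousseau discovered the injury on May 8, 2019; the January 9, 2018 act date does not start the clock under the stated rule.
The untolled deadline — 2 years after May 8, 2019 — is May 8, 2021.
The period was tolled for 77 days by the written tolling agreement (January 5, 2020 to March 22, 2020), pushing the deadline to July 24, 2021.
None of the other events listed affects the running of the period under the stated rules.

July 24, 2021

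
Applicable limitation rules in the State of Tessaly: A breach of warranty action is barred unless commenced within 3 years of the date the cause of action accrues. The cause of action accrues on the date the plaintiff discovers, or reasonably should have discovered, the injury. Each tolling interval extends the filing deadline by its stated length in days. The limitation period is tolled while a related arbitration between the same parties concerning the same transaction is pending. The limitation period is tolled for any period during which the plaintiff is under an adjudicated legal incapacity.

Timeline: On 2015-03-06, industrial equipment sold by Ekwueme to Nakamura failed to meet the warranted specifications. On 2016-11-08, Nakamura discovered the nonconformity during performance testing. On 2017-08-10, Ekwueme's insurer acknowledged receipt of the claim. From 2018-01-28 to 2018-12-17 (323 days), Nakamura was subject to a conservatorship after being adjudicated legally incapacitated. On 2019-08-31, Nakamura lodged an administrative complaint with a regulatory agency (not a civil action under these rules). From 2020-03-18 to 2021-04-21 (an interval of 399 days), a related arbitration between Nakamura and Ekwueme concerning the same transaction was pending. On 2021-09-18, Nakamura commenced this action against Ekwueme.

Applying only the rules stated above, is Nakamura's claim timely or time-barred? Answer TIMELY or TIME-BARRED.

TIMELY

Under the discovery rule, the claim accrued on 2016-11-08, when Nakamura discovered the injury — not on the 2015-03-06 date of the underlying act.
Adding the 3 years base period to 2016-11-08 gives a deadline of 2019-11-08, before any tolling.
Because the plaintiff's legal incapacity ran from 2018-01-28 to 2018-12-17, the deadline is extended by 323 days to 2020-09-26.
The pending related arbitration from 2020-03-18 to 2021-04-21 tolled the period for 399 days, extending the deadline to 2021-10-30.
None of the other events listed affects the running of the period under the stated rules.
Nakamura filed on 2021-09-18, before the 2021-10-30 deadline, so the action is timely.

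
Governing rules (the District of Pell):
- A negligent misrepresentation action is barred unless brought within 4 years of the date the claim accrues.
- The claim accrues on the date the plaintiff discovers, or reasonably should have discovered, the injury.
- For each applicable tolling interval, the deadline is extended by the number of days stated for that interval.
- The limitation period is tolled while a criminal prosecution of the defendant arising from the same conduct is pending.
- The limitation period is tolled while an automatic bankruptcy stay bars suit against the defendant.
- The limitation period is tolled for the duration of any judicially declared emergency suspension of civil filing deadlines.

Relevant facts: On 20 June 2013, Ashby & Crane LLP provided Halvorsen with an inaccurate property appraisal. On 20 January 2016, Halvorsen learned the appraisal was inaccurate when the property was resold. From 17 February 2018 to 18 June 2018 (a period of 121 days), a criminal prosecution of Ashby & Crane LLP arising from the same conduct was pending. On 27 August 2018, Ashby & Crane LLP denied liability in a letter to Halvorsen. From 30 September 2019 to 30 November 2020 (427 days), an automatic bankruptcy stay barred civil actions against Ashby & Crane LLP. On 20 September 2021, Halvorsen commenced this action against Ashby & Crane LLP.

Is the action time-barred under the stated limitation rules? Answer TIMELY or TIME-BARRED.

TIME-BARRED

Under the discovery rule, the claim accrued on 20 January 2016, when Halvorsen discovered the injury — not on the 20 June 2013 date of the underlying act.
4 years from 20 January 2016 is 20 January 2020.
The pending criminal prosecution from 17 February 2018 to 18 June 2018 tolled the period for 121 days, extending the deadline to 20 May 2020.
The automatic bankruptcy stay from 30 September 2019 to 30 November 2020 tolled the period for 427 days, extending the deadline to 21 July 2021.
The other events in the timeline have no effect on the limitation period under the stated rules.
Filing on 20 September 2021 missed the 21 July 2021 deadline — the action is time-barred.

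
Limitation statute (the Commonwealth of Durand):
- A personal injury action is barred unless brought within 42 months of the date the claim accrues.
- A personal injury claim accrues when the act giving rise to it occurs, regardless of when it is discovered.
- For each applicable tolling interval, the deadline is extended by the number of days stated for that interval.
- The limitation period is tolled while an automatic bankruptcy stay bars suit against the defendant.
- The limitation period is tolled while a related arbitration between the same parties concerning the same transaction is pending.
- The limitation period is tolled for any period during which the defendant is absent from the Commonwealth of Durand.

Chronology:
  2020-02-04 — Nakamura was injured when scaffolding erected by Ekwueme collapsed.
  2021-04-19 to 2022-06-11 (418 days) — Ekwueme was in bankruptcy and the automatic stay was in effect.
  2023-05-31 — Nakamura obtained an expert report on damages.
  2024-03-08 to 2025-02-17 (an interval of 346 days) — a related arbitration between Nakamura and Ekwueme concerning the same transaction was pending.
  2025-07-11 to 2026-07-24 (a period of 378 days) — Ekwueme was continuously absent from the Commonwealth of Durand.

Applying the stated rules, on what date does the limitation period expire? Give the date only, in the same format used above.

The claim accrued on 2020-02-04, the date of the act.
Adding the 42 months base period to 2020-02-04 gives a deadline of 2023-08-04, before any tolling.
The automatic bankruptcy stay from 2021-04-19 to 2022-06-11 tolled the period for 418 days, extending the deadline to 2024-09-25.
The pending related arbitration from 2024-03-08 to 2025-02-17 tolled the period for 346 days, extending the deadline to 2025-09-06.
Because the defendant's absence from the jurisdiction ran from 2025-07-11 to 2026-07-24, the deadline is extended by 378 days to 2026-09-19.
Nothing else in the chronology tolls or restarts the period.

2026-09-19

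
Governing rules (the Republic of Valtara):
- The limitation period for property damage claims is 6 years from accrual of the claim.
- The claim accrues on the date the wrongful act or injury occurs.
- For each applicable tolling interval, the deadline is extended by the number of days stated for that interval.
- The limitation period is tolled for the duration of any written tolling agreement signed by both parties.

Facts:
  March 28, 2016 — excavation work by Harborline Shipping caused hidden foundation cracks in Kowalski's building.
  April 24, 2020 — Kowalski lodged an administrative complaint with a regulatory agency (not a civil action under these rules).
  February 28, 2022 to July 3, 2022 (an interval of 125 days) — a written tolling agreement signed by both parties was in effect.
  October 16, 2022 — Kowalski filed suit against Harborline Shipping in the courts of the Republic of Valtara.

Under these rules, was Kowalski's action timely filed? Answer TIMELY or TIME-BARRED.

The claim accrued on March 28, 2016, the date of the act.
6 years from March 28, 2016 is March 28, 2022.
The written tolling agreement from February 28, 2022 to July 3, 2022 tolled the period for 125 days, extending the deadline to July 31, 2022.
Nothing else in the chronology tolls or restarts the period.
Kowalski filed on October 16, 2022, after the July 31, 2022 deadline, so the action is time-barred.

TIME-BARRED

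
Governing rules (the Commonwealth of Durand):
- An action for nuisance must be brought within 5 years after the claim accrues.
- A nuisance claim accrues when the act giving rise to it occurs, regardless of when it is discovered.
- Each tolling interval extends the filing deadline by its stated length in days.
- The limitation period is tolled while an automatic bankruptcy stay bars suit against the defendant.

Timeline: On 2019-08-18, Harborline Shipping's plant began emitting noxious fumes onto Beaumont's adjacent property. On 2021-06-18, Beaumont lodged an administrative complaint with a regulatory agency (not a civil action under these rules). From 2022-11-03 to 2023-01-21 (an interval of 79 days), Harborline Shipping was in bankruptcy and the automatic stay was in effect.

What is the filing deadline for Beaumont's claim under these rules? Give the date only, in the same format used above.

2024-11-05

The limitation period began to run on 2019-08-18.
5 years from 2019-08-18 is 2024-08-18.
Because the automatic bankruptcy stay ran from 2022-11-03 to 2023-01-21, the deadline is extended by 79 days to 2024-11-05.
The other events in the timeline have no effect on the limitation period under the stated rules.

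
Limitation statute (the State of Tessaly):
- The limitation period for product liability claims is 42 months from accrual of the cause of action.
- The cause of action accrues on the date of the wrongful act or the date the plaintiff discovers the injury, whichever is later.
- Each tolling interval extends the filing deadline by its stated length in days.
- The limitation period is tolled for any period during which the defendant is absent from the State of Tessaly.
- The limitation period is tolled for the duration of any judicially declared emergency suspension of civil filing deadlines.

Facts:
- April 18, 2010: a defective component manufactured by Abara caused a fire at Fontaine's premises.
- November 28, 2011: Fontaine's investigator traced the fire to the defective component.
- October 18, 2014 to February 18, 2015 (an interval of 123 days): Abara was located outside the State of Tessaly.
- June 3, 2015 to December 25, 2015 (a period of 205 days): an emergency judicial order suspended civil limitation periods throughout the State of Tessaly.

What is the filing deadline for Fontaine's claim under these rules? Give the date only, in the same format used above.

April 20, 2016

The claim accrued on November 28, 2011 — the later of the April 18, 2010 act and the November 28, 2011 discovery.
The untolled deadline — 42 months after November 28, 2011 — is May 28, 2015.
The period was tolled for 123 days by the defendant's absence from the jurisdiction (October 18, 2014 to February 18, 2015), pushing the deadline to September 28, 2015.
Because the emergency suspension of filing deadlines ran from June 3, 2015 to December 25, 2015, the deadline is extended by 205 days to April 20, 2016.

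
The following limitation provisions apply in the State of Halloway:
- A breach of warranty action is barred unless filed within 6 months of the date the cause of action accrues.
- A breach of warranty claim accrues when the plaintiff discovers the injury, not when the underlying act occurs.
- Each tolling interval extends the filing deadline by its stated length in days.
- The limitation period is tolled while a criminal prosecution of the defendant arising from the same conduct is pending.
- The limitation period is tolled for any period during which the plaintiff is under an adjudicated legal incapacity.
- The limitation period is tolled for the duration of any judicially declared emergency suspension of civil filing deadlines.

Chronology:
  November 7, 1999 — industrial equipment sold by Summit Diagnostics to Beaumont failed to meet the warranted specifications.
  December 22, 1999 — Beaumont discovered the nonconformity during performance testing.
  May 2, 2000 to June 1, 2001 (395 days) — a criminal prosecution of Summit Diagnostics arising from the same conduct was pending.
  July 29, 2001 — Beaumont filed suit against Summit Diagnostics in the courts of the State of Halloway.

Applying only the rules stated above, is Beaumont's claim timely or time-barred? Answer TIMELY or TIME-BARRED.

The claim did not accrue until Beaumont discovered the injury on December 22, 1999; the November 7, 1999 act date does not start the clock under the stated rule.
The untolled deadline — 6 months after December 22, 1999 — is June 22, 2000.
Because the pending criminal prosecution ran from May 2, 2000 to June 1, 2001, the deadline is extended by 395 days to July 22, 2001.
The July 29, 2001 filing falls after the July 22, 2001 deadline; the claim is time-barred.

TIME-BARRED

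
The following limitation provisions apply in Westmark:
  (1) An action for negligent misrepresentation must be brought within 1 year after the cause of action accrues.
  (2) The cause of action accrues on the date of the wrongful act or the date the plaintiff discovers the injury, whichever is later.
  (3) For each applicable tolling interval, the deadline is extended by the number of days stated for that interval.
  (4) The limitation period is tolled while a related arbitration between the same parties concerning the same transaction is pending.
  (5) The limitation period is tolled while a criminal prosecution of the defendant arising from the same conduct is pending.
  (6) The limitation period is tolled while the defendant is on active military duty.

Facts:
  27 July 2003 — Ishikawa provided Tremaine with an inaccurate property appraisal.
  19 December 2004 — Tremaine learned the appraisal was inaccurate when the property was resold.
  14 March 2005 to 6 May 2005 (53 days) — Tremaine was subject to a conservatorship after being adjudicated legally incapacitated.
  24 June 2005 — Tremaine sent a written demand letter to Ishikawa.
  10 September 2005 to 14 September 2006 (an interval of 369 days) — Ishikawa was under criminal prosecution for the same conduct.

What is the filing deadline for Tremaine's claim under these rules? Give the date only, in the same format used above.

23 December 2006

Because discovery on 19 December 2004 post-dates the 27 July 2003 act, accrual under the later-of rule falls on 19 December 2004.
Adding the 1 year base period to 19 December 2004 gives a deadline of 19 December 2005, before any tolling.
The period was tolled for 369 days by the pending criminal prosecution (10 September 2005 to 14 September 2006), pushing the deadline to 23 December 2006.
No stated provision tolls the period for the plaintiff's incapacity, so the interval from 14 March 2005 to 6 May 2005 has no effect on the deadline.
Nothing else in the chronology tolls or restarts the period.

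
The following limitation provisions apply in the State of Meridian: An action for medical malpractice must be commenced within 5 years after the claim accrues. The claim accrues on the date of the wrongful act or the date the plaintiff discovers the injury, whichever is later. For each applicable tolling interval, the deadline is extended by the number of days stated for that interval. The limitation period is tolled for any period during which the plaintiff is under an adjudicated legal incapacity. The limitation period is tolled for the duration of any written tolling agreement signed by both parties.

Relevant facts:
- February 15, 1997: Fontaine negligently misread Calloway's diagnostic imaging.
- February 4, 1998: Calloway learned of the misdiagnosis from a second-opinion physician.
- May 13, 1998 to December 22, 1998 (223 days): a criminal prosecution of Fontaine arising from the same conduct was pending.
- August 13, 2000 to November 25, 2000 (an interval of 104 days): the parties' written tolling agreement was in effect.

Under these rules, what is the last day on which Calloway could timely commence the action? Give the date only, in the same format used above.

Taking the later of the act (February 15, 1997) and discovery (February 4, 1998), the claim accrued on February 4, 1998.
Adding the 5 years base period to February 4, 1998 gives a deadline of February 4, 2003, before any tolling.
The written tolling agreement from August 13, 2000 to November 25, 2000 tolled the period for 104 days, extending the deadline to May 19, 2003.
The pending criminal prosecution from May 13, 1998 to December 22, 1998 does not toll the period, because no stated rule makes a criminal prosecution a tolling event.

May 19, 2003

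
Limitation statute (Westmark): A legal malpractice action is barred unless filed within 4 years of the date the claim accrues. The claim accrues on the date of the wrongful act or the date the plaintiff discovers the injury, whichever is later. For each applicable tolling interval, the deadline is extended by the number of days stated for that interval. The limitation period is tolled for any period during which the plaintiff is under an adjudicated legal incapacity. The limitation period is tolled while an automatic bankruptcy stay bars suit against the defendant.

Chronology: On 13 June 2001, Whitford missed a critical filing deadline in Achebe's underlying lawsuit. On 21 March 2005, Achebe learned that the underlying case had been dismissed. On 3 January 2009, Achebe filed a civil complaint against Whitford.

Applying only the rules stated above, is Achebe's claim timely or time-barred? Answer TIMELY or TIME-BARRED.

Because discovery on 21 March 2005 post-dates the 13 June 2001 act, accrual under the later-of rule falls on 21 March 2005.
4 years from 21 March 2005 is 21 March 2009.
Achebe filed on 3 January 2009, before the 21 March 2009 deadline, so the action is timely.

TIMELY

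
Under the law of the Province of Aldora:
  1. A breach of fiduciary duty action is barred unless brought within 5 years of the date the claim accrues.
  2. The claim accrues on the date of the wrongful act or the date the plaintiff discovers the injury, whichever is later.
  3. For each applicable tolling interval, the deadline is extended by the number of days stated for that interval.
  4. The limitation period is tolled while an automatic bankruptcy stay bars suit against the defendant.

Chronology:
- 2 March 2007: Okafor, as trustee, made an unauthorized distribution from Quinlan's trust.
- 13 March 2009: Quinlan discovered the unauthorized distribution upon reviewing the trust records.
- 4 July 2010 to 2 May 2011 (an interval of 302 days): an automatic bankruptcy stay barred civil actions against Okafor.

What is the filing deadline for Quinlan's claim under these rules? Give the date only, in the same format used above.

9 January 2015

The claim accrued on 13 March 2009 — the later of the 2 March 2007 act and the 13 March 2009 discovery.
Adding the 5 years base period to 13 March 2009 gives a deadline of 13 March 2014, before any tolling.
The period was tolled for 302 days by the automatic bankruptcy stay (4 July 2010 to 2 May 2011), pushing the deadline to 9 January 2015.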